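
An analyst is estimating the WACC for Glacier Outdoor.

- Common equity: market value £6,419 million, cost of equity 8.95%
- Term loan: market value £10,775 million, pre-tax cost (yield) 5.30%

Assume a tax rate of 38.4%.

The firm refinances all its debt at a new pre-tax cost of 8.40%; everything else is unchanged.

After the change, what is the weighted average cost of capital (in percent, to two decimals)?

After the change:
Total capital V = 6419 + 10775 = 17194.
Equity: weight = 6419/17194 = 0.3733; cost = 8.95%.
Term loan: weight = 10775/17194 = 0.6267; after-tax cost = 8.4% × (1 − 38.4%) = 5.1744%.
WACC = 0.3733 × 8.9500% + 0.6267 × 5.1744% = 6.5839%.

6.58%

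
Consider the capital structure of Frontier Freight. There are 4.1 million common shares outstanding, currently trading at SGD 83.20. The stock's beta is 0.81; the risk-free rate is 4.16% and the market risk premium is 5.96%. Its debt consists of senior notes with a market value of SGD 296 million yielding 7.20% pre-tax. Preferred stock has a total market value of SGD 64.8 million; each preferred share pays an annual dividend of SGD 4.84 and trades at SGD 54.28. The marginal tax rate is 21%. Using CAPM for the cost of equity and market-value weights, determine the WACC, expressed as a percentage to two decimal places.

7.59%

Cost of equity via CAPM: Re = 4.16% + 0.81 × 5.96% = 8.9876%.
Cost of preferred: Rp = 4.84 / 54.28 = 8.9167%.
Market value of equity E = 83.2 × 4.1m = 341.12m.
Total capital V = 341.12 + 64.8 + 296 = 701.92.
Equity: weight = 341.12/701.92 = 0.4860; cost = 8.9876%.
Preferred: weight = 64.8/701.92 = 0.0923; cost = 8.9167%.
Senior notes: weight = 296/701.92 = 0.4217; after-tax cost = 7.2% × (1 − 21%) = 5.6880%.
WACC = 0.4860 × 8.9876% + 0.0923 × 8.9167% + 0.4217 × 5.6880% = 7.5896%.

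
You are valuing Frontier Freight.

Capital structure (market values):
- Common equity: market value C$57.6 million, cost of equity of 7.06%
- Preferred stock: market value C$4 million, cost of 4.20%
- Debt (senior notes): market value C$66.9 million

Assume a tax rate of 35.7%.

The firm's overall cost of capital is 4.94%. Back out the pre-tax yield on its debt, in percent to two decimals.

4.91%

Total capital V = 57.6 + 4 + 66.9 = 128.5.
Equity weight = 57.6/128.5 = 0.4482.
Preferred weight = 4/128.5 = 0.0311.
Senior notes weight = 66.9/128.5 = 0.5206.
Equity contribution = 0.4482 × 7.06% = 3.1646%.
Preferred contribution = 0.0311 × 4.2% = 0.1307%.
Remaining for debt = 4.94% − 3.2954% = 1.6446%.
Rd × (1 − 35.7%) × 0.5206 = 1.6446%  ⇒  Rd = 4.9128%.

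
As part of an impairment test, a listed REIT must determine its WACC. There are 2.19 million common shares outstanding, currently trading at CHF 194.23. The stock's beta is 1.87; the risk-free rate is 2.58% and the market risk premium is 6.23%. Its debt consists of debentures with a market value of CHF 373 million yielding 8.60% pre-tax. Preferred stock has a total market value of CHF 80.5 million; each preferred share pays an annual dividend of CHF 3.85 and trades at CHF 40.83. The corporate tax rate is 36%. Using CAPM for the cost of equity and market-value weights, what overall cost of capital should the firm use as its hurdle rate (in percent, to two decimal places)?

Cost of equity via CAPM: Re = 2.58% + 1.87 × 6.23% = 14.2301%.
Cost of preferred: Rp = 3.85 / 40.83 = 9.4293%.
Market value of equity E = 194.23 × 2.19m = 425.3637m.
Total capital V = 425.3637 + 80.5 + 373 = 878.8637.
Equity: weight = 425.3637/878.8637 = 0.4840; cost = 14.2301%.
Preferred: weight = 80.5/878.8637 = 0.0916; cost = 9.4293%.
Debentures: weight = 373/878.8637 = 0.4244; after-tax cost = 8.6% × (1 − 36%) = 5.5040%.
WACC = 0.4840 × 14.2301% + 0.0916 × 9.4293% + 0.4244 × 5.5040% = 10.0869%.

10.09%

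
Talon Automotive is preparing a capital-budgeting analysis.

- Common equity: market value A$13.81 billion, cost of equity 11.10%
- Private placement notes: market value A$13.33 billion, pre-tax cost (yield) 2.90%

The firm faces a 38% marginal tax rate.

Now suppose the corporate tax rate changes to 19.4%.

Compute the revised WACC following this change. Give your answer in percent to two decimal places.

After the change:
Total capital V = 13.81 + 13.33 = 27.14.
Equity: weight = 13.81/27.14 = 0.5088; cost = 11.1%.
Private placement notes: weight = 13.33/27.14 = 0.4912; after-tax cost = 2.9% × (1 − 19.4%) = 2.3374%.
WACC = 0.5088 × 11.1000% + 0.4912 × 2.3374% = 6.7962%.

6.80%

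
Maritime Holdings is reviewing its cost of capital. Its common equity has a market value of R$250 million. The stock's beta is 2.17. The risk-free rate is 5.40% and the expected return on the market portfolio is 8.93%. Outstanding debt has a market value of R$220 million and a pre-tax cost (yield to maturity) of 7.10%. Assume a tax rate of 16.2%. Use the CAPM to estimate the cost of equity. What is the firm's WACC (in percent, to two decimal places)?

9.73%

Market risk premium = 8.93% − 5.4% = 3.53%.
Cost of equity via CAPM: Re = 5.4% + 2.17 × 3.53% = 13.0601%.
Total capital V = 250 + 220 = 470.
Equity: weight = 250/470 = 0.5319; cost = 13.0601%.
Debt: weight = 220/470 = 0.4681; after-tax cost = 7.1% × (1 − 16.2%) = 5.9498%.
WACC = 0.5319 × 13.0601% + 0.4681 × 5.9498% = 9.7319%.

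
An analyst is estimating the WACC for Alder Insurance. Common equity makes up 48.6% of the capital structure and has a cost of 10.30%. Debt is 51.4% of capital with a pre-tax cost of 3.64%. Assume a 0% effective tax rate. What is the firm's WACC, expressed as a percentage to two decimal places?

6.88%

After-tax cost of debt = 3.64% × (1 − 0%) = 3.6400%.
WACC = 0.486 × 10.3000% + 0.514 × 3.6400% = 6.8768%.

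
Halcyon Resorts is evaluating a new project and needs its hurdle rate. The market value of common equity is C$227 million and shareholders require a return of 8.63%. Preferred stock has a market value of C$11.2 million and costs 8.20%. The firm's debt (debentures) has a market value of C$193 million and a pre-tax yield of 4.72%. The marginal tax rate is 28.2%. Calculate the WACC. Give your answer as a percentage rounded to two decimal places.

Total capital V = 227 + 11.2 + 193 = 431.2.
Equity: weight = 227/431.2 = 0.5264; cost = 8.63%.
Preferred: weight = 11.2/431.2 = 0.0260; cost = 8.2%.
Debentures: weight = 193/431.2 = 0.4476; after-tax cost = 4.72% × (1 − 28.2%) = 3.3890%.
WACC = 0.5264 × 8.6300% + 0.0260 × 8.2000% + 0.4476 × 3.3890% = 6.2730%.

6.27%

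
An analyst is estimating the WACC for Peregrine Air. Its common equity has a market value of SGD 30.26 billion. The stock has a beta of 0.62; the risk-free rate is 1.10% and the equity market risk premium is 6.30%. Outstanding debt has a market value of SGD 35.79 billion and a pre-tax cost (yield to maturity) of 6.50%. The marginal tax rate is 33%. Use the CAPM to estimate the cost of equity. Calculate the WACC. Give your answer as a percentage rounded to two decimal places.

Cost of equity via CAPM: Re = 1.1% + 0.62 × 6.3% = 5.0060%.
Total capital V = 30.26 + 35.79 = 66.05.
Equity: weight = 30.26/66.05 = 0.4581; cost = 5.006%.
Debt: weight = 35.79/66.05 = 0.5419; after-tax cost = 6.5% × (1 − 33%) = 4.3550%.
WACC = 0.4581 × 5.0060% + 0.5419 × 4.3550% = 4.6532%.

4.65%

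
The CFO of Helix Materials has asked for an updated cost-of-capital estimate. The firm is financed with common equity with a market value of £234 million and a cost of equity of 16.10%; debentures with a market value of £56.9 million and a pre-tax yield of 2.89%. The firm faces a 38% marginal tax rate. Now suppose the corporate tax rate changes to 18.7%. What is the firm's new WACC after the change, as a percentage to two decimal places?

13.41%

After the change:
Total capital V = 234 + 56.9 = 290.9.
Equity: weight = 234/290.9 = 0.8044; cost = 16.1%.
Debentures: weight = 56.9/290.9 = 0.1956; after-tax cost = 2.89% × (1 − 18.7%) = 2.3496%.
WACC = 0.8044 × 16.1000% + 0.1956 × 2.3496% = 13.4104%.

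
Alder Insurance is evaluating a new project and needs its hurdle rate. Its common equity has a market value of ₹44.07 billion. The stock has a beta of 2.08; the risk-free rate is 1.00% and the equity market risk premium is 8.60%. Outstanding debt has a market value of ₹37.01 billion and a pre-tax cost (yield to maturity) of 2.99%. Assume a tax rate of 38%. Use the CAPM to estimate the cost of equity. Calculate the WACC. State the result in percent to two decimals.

11.11%

Cost of equity via CAPM: Re = 1.0% + 2.08 × 8.6% = 18.8880%.
Total capital V = 44.07 + 37.01 = 81.08.
Equity: weight = 44.07/81.08 = 0.5435; cost = 18.888%.
Debt: weight = 37.01/81.08 = 0.4565; after-tax cost = 2.99% × (1 − 38%) = 1.8538%.
WACC = 0.5435 × 18.8880% + 0.4565 × 1.8538% = 11.1125%.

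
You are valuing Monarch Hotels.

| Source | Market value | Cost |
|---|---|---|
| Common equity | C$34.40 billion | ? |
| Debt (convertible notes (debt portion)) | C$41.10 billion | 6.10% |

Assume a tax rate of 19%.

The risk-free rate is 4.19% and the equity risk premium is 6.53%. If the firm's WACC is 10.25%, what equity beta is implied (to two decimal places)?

1.90

Total capital V = 34.4 + 41.1 = 75.5.
Equity weight = 34.4/75.5 = 0.4556.
Convertible notes (debt portion) weight = 41.1/75.5 = 0.5444.
Debt contribution = 0.5444 × 6.1% × (1 − 19%) = 2.6897%.
Required equity contribution = 10.25% − 2.6897% = 7.5603%  ⇒  Re = 16.5930%.
CAPM: 16.5930% = 4.19% + β × 6.53%  ⇒  β = 1.8994.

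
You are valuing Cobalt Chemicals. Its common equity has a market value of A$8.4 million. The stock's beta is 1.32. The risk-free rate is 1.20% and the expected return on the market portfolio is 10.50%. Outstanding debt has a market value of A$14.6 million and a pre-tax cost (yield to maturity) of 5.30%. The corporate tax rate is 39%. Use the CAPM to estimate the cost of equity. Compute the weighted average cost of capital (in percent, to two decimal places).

6.97%

Market risk premium = 10.5% − 1.2% = 9.3%.
Cost of equity via CAPM: Re = 1.2% + 1.32 × 9.3% = 13.4760%.
Total capital V = 8.4 + 14.6 = 23.
Equity: weight = 8.4/23 = 0.3652; cost = 13.476%.
Debt: weight = 14.6/23 = 0.6348; after-tax cost = 5.3% × (1 − 39%) = 3.2330%.
WACC = 0.3652 × 13.4760% + 0.6348 × 3.2330% = 6.9739%.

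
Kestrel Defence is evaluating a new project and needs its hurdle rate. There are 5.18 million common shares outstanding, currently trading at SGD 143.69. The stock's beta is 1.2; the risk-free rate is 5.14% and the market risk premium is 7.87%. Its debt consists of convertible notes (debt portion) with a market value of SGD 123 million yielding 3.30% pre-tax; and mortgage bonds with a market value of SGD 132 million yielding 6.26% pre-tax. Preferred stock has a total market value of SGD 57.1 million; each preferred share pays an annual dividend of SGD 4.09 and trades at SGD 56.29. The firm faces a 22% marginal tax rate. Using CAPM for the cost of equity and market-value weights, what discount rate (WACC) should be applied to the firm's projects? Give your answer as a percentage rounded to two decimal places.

11.58%

Cost of equity via CAPM: Re = 5.14% + 1.2 × 7.87% = 14.5840%.
Cost of preferred: Rp = 4.09 / 56.29 = 7.2659%.
Market value of equity E = 143.69 × 5.18m = 744.3142m.
Total capital V = 744.3142 + 57.1 + 123 + 132 = 1056.4142.
Equity: weight = 744.3142/1056.4142 = 0.7046; cost = 14.584%.
Preferred: weight = 57.1/1056.4142 = 0.0541; cost = 7.2659%.
Convertible notes (debt portion): weight = 123/1056.4142 = 0.1164; after-tax cost = 3.3% × (1 − 22%) = 2.5740%.
Mortgage bonds: weight = 132/1056.4142 = 0.1250; after-tax cost = 6.26% × (1 − 22%) = 4.8828%.
WACC = 0.7046 × 14.5840% + 0.0541 × 7.2659% + 0.1164 × 2.5740% + 0.1250 × 4.8828% = 11.5779%.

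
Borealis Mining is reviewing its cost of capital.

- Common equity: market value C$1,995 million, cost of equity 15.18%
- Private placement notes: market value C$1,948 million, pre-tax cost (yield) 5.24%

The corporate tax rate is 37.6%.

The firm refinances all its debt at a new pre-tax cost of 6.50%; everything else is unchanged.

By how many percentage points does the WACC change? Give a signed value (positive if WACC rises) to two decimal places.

+0.39 pp

Current WACC:
Total capital V = 1995 + 1948 = 3943.
Equity: weight = 1995/3943 = 0.5060; cost = 15.18%.
Private placement notes: weight = 1948/3943 = 0.4940; after-tax cost = 5.24% × (1 − 37.6%) = 3.2698%.
WACC = 0.5060 × 15.1800% + 0.4940 × 3.2698% = 9.2959%.
After the change:
Total capital V = 1995 + 1948 = 3943.
Equity: weight = 1995/3943 = 0.5060; cost = 15.18%.
Private placement notes: weight = 1948/3943 = 0.4940; after-tax cost = 6.5% × (1 − 37.6%) = 4.0560%.
WACC = 0.5060 × 15.1800% + 0.4940 × 4.0560% = 9.6843%.
Change in WACC = 9.6843% − 9.2959% = 0.3884 pp.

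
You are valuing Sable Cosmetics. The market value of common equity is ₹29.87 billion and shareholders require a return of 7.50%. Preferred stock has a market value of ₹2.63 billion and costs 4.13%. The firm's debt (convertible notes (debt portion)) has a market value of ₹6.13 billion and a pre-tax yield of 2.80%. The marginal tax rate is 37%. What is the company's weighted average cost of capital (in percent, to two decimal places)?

Total capital V = 29.87 + 2.63 + 6.13 = 38.63.
Equity: weight = 29.87/38.63 = 0.7732; cost = 7.5%.
Preferred: weight = 2.63/38.63 = 0.0681; cost = 4.13%.
Convertible notes (debt portion): weight = 6.13/38.63 = 0.1587; after-tax cost = 2.8% × (1 − 37%) = 1.7640%.
WACC = 0.7732 × 7.5000% + 0.0681 × 4.1300% + 0.1587 × 1.7640% = 6.3603%.

6.36%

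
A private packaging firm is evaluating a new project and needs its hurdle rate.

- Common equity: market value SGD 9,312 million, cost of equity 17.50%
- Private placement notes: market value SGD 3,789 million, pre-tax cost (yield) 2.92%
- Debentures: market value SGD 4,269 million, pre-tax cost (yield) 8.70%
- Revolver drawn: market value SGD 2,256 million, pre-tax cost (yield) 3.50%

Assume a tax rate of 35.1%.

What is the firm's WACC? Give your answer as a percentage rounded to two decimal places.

Total capital V = 9312 + 3789 + 4269 + 2256 = 19626.
Equity: weight = 9312/19626 = 0.4745; cost = 17.5%.
Private placement notes: weight = 3789/19626 = 0.1931; after-tax cost = 2.92% × (1 − 35.1%) = 1.8951%.
Debentures: weight = 4269/19626 = 0.2175; after-tax cost = 8.7% × (1 − 35.1%) = 5.6463%.
Revolver drawn: weight = 2256/19626 = 0.1149; after-tax cost = 3.5% × (1 − 35.1%) = 2.2715%.
WACC = 0.4745 × 17.5000% + 0.1931 × 1.8951% + 0.2175 × 5.6463% + 0.1149 × 2.2715% = 10.1584%.

10.16%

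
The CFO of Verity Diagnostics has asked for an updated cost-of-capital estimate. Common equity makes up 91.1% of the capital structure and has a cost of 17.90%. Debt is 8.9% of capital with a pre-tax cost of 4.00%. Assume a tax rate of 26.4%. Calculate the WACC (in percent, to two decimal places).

After-tax cost of debt = 4% × (1 − 26.4%) = 2.9440%.
WACC = 0.911 × 17.9000% + 0.089 × 2.9440% = 16.5689%.

16.57%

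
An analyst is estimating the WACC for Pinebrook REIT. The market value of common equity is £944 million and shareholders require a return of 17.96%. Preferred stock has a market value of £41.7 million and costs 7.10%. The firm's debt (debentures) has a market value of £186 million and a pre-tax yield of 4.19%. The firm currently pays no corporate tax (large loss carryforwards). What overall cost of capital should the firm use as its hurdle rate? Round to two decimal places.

Total capital V = 944 + 41.7 + 186 = 1171.7.
Equity: weight = 944/1171.7 = 0.8057; cost = 17.96%.
Preferred: weight = 41.7/1171.7 = 0.0356; cost = 7.1%.
Debentures: weight = 186/1171.7 = 0.1587; after-tax cost = 4.19% × (1 − 0%) = 4.1900%.
WACC = 0.8057 × 17.9600% + 0.0356 × 7.1000% + 0.1587 × 4.1900% = 15.3876%.

15.39%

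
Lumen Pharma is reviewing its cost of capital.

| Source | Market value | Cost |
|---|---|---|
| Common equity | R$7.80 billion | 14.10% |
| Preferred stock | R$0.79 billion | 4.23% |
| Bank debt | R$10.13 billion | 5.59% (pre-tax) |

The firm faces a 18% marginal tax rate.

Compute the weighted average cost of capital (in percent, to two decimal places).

8.53%

Total capital V = 7.8 + 0.79 + 10.13 = 18.72.
Equity: weight = 7.8/18.72 = 0.4167; cost = 14.1%.
Preferred: weight = 0.79/18.72 = 0.0422; cost = 4.23%.
Bank debt: weight = 10.13/18.72 = 0.5411; after-tax cost = 5.59% × (1 − 18%) = 4.5838%.
WACC = 0.4167 × 14.1000% + 0.0422 × 4.2300% + 0.5411 × 4.5838% = 8.5340%.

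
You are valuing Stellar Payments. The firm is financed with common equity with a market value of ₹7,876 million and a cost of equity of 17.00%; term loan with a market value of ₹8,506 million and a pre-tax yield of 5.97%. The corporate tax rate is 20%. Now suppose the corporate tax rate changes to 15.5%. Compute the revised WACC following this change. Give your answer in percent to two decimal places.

10.79%

After the change:
Total capital V = 7876 + 8506 = 16382.
Equity: weight = 7876/16382 = 0.4808; cost = 17%.
Term loan: weight = 8506/16382 = 0.5192; after-tax cost = 5.97% × (1 − 15.5%) = 5.0446%.
WACC = 0.4808 × 17.0000% + 0.5192 × 5.0446% = 10.7924%.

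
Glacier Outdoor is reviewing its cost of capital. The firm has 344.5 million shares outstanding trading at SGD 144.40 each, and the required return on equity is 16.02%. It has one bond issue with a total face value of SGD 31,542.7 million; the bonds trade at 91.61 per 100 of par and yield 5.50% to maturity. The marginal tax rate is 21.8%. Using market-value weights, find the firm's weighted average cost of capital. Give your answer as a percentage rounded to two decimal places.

Market value of equity E = 144.4 × 344.5m = 49745.8m. Market value of debt D = 31542.7m × 91.61/100 = 28896.26747m.
Total capital V = 49745.8 + 28896.26747 = 78642.06747.
Equity: weight = 49745.8/78642.06747 = 0.6326; cost = 16.02%.
Bonds outstanding: weight = 28896.26747/78642.06747 = 0.3674; after-tax cost = 5.5% × (1 − 21.8%) = 4.3010%.
WACC = 0.6326 × 16.0200% + 0.3674 × 4.3010% = 11.7140%.

11.71%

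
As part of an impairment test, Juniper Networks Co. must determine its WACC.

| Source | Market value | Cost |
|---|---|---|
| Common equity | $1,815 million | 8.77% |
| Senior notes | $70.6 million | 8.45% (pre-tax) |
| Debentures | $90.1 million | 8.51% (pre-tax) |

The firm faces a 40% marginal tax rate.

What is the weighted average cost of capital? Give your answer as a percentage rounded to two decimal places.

8.47%

Total capital V = 1815 + 70.6 + 90.1 = 1975.7.
Equity: weight = 1815/1975.7 = 0.9187; cost = 8.77%.
Senior notes: weight = 70.6/1975.7 = 0.0357; after-tax cost = 8.45% × (1 − 40%) = 5.0700%.
Debentures: weight = 90.1/1975.7 = 0.0456; after-tax cost = 8.51% × (1 − 40%) = 5.1060%.
WACC = 0.9187 × 8.7700% + 0.0357 × 5.0700% + 0.0456 × 5.1060% = 8.4707%.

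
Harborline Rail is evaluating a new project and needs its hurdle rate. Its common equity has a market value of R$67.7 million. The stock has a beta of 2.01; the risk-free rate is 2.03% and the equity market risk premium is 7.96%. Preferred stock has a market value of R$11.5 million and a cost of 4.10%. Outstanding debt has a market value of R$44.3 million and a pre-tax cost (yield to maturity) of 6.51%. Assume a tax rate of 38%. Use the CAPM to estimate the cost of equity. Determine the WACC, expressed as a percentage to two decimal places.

Cost of equity via CAPM: Re = 2.03% + 2.01 × 7.96% = 18.0296%.
Total capital V = 67.7 + 11.5 + 44.3 = 123.5.
Equity: weight = 67.7/123.5 = 0.5482; cost = 18.0296%.
Preferred: weight = 11.5/123.5 = 0.0931; cost = 4.1%.
Debt: weight = 44.3/123.5 = 0.3587; after-tax cost = 6.51% × (1 − 38%) = 4.0362%.
WACC = 0.5482 × 18.0296% + 0.0931 × 4.1000% + 0.3587 × 4.0362% = 11.7130%.

11.71%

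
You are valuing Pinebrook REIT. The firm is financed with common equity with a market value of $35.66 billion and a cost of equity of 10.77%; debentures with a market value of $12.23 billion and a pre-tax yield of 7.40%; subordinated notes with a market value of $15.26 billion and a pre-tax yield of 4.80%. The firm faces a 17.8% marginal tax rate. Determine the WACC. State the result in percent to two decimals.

Total capital V = 35.66 + 12.23 + 15.26 = 63.15.
Equity: weight = 35.66/63.15 = 0.5647; cost = 10.77%.
Debentures: weight = 12.23/63.15 = 0.1937; after-tax cost = 7.4% × (1 − 17.8%) = 6.0828%.
Subordinated notes: weight = 15.26/63.15 = 0.2416; after-tax cost = 4.8% × (1 − 17.8%) = 3.9456%.
WACC = 0.5647 × 10.7700% + 0.1937 × 6.0828% + 0.2416 × 3.9456% = 8.2132%.

8.21%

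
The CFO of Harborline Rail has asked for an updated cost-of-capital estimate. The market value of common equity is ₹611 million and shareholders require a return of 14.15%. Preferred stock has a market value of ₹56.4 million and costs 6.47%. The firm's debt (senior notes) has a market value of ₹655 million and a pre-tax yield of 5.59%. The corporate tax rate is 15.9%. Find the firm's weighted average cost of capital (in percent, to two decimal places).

9.14%

Total capital V = 611 + 56.4 + 655 = 1322.4.
Equity: weight = 611/1322.4 = 0.4620; cost = 14.15%.
Preferred: weight = 56.4/1322.4 = 0.0426; cost = 6.47%.
Senior notes: weight = 655/1322.4 = 0.4953; after-tax cost = 5.59% × (1 − 15.9%) = 4.7012%.
WACC = 0.4620 × 14.1500% + 0.0426 × 6.4700% + 0.4953 × 4.7012% = 9.1423%.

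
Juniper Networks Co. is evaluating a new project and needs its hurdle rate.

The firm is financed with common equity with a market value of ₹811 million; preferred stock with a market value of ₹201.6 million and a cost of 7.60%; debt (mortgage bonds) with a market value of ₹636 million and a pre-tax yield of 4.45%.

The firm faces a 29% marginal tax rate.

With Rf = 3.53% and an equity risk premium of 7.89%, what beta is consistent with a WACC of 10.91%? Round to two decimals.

1.81

Total capital V = 811 + 201.6 + 636 = 1648.6.
Equity weight = 811/1648.6 = 0.4919.
Preferred weight = 201.6/1648.6 = 0.1223.
Mortgage bonds weight = 636/1648.6 = 0.3858.
Debt contribution = 0.3858 × 4.45% × (1 − 29%) = 1.2189%.
Preferred contribution = 0.1223 × 7.6% = 0.9294%.
Required equity contribution = 10.91% − 2.1482% = 8.7618%  ⇒  Re = 17.8109%.
CAPM: 17.8109% = 3.53% + β × 7.89%  ⇒  β = 1.8100.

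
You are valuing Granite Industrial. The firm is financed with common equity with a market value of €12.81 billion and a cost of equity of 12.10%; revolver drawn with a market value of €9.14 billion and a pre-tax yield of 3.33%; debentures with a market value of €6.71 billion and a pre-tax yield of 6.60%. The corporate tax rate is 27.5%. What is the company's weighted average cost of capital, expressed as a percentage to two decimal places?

Total capital V = 12.81 + 9.14 + 6.71 = 28.66.
Equity: weight = 12.81/28.66 = 0.4470; cost = 12.1%.
Revolver drawn: weight = 9.14/28.66 = 0.3189; after-tax cost = 3.33% × (1 − 27.5%) = 2.4143%.
Debentures: weight = 6.71/28.66 = 0.2341; after-tax cost = 6.6% × (1 − 27.5%) = 4.7850%.
WACC = 0.4470 × 12.1000% + 0.3189 × 2.4143% + 0.2341 × 4.7850% = 7.2985%.

7.30%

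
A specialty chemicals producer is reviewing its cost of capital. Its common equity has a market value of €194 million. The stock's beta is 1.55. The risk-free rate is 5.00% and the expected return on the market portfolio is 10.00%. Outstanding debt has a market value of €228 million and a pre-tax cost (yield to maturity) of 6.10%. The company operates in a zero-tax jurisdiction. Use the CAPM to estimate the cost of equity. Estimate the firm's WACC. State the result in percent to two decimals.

Market risk premium = 10.0% − 5.0% = 5.0%.
Cost of equity via CAPM: Re = 5.0% + 1.55 × 5.0% = 12.7500%.
Total capital V = 194 + 228 = 422.
Equity: weight = 194/422 = 0.4597; cost = 12.75%.
Debt: weight = 228/422 = 0.5403; after-tax cost = 6.1% × (1 − 0%) = 6.1000%.
WACC = 0.4597 × 12.7500% + 0.5403 × 6.1000% = 9.1571%.

9.16%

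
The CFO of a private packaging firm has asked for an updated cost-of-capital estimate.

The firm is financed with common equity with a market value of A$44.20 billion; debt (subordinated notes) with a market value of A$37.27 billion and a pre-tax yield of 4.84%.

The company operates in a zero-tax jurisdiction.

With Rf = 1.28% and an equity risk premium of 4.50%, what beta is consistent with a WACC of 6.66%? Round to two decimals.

Total capital V = 44.2 + 37.27 = 81.47.
Equity weight = 44.2/81.47 = 0.5425.
Subordinated notes weight = 37.27/81.47 = 0.4575.
Debt contribution = 0.4575 × 4.84% × (1 − 0%) = 2.2141%.
Required equity contribution = 6.66% − 2.2141% = 4.4459%  ⇒  Re = 8.1946%.
CAPM: 8.1946% = 1.28% + β × 4.5%  ⇒  β = 1.5366.

1.54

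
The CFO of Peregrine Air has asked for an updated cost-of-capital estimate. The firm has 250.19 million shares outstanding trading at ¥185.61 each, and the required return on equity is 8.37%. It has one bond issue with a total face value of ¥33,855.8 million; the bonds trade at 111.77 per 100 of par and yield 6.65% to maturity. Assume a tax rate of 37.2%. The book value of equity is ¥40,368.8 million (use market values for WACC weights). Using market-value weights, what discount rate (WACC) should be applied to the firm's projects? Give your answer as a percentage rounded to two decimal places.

6.49%

Market value of equity E = 185.61 × 250.19m = 46437.7659m. Market value of debt D = 33855.8m × 111.77/100 = 37840.62766m.
Total capital V = 46437.7659 + 37840.62766 = 84278.39356.
Equity: weight = 46437.7659/84278.39356 = 0.5510; cost = 8.37%.
Bonds outstanding: weight = 37840.62766/84278.39356 = 0.4490; after-tax cost = 6.65% × (1 − 37.2%) = 4.1762%.
WACC = 0.5510 × 8.3700% + 0.4490 × 4.1762% = 6.4870%.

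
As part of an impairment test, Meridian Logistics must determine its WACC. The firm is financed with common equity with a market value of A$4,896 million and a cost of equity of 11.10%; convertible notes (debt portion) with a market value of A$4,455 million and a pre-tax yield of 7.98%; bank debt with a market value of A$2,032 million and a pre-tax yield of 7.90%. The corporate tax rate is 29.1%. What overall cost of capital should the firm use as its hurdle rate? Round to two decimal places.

Total capital V = 4896 + 4455 + 2032 = 11383.
Equity: weight = 4896/11383 = 0.4301; cost = 11.1%.
Convertible notes (debt portion): weight = 4455/11383 = 0.3914; after-tax cost = 7.98% × (1 − 29.1%) = 5.6578%.
Bank debt: weight = 2032/11383 = 0.1785; after-tax cost = 7.9% × (1 − 29.1%) = 5.6011%.
WACC = 0.4301 × 11.1000% + 0.3914 × 5.6578% + 0.1785 × 5.6011% = 7.9885%.

7.99%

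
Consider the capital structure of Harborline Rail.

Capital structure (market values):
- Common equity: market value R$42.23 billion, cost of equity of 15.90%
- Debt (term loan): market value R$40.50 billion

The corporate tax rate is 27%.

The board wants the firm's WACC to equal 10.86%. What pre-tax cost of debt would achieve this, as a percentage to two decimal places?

7.68%

Total capital V = 42.23 + 40.5 = 82.73.
Equity weight = 42.23/82.73 = 0.5105.
Term loan weight = 40.5/82.73 = 0.4895.
Equity contribution = 0.5105 × 15.9% = 8.1162%.
Remaining for debt = 10.86% − 8.1162% = 2.7438%.
Rd × (1 − 27%) × 0.4895 = 2.7438%  ⇒  Rd = 7.6777%.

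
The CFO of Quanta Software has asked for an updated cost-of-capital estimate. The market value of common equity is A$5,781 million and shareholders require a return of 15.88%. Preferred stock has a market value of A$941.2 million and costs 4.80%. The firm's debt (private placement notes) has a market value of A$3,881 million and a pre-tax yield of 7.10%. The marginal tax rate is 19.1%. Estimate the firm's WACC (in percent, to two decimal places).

11.19%

Total capital V = 5781 + 941.2 + 3881 = 10603.2.
Equity: weight = 5781/10603.2 = 0.5452; cost = 15.88%.
Preferred: weight = 941.2/10603.2 = 0.0888; cost = 4.8%.
Private placement notes: weight = 3881/10603.2 = 0.3660; after-tax cost = 7.1% × (1 − 19.1%) = 5.7439%.
WACC = 0.5452 × 15.8800% + 0.0888 × 4.8000% + 0.3660 × 5.7439% = 11.1864%.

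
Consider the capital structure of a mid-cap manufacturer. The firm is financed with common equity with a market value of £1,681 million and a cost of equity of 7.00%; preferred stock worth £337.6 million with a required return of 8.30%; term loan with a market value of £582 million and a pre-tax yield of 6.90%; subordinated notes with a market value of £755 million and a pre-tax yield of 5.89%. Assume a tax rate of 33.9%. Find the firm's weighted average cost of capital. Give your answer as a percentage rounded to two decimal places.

Total capital V = 1681 + 337.6 + 582 + 755 = 3355.6.
Equity: weight = 1681/3355.6 = 0.5010; cost = 7%.
Preferred: weight = 337.6/3355.6 = 0.1006; cost = 8.3%.
Term loan: weight = 582/3355.6 = 0.1734; after-tax cost = 6.9% × (1 − 33.9%) = 4.5609%.
Subordinated notes: weight = 755/3355.6 = 0.2250; after-tax cost = 5.89% × (1 − 33.9%) = 3.8933%.
WACC = 0.5010 × 7.0000% + 0.1006 × 8.3000% + 0.1734 × 4.5609% + 0.2250 × 3.8933% = 6.0087%.

6.01%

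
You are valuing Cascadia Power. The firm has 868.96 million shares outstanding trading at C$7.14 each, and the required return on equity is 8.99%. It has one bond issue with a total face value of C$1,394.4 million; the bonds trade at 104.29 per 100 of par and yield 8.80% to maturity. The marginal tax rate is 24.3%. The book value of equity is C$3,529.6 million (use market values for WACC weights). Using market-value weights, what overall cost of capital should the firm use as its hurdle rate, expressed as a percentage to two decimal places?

Market value of equity E = 7.14 × 868.96m = 6204.3744m. Market value of debt D = 1394.4m × 104.29/100 = 1454.21976m.
Total capital V = 6204.3744 + 1454.21976 = 7658.59416.
Equity: weight = 6204.3744/7658.59416 = 0.8101; cost = 8.99%.
Bonds outstanding: weight = 1454.21976/7658.59416 = 0.1899; after-tax cost = 8.8% × (1 − 24.3%) = 6.6616%.
WACC = 0.8101 × 8.9900% + 0.1899 × 6.6616% = 8.5479%.

8.55%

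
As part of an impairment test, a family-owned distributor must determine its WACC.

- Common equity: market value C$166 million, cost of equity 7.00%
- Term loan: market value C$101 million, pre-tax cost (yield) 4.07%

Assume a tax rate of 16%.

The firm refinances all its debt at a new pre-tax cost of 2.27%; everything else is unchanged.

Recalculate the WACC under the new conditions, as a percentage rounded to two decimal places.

After the change:
Total capital V = 166 + 101 = 267.
Equity: weight = 166/267 = 0.6217; cost = 7%.
Term loan: weight = 101/267 = 0.3783; after-tax cost = 2.27% × (1 − 16%) = 1.9068%.
WACC = 0.6217 × 7.0000% + 0.3783 × 1.9068% = 5.0734%.

5.07%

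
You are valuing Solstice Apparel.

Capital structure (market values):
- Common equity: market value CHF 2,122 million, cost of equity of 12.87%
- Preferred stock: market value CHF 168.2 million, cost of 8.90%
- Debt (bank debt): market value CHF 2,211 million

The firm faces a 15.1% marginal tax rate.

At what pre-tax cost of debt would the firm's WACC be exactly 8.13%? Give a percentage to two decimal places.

Total capital V = 2122 + 168.2 + 2211 = 4501.2.
Equity weight = 2122/4501.2 = 0.4714.
Preferred weight = 168.2/4501.2 = 0.0374.
Bank debt weight = 2211/4501.2 = 0.4912.
Equity contribution = 0.4714 × 12.87% = 6.0673%.
Preferred contribution = 0.0374 × 8.9% = 0.3326%.
Remaining for debt = 8.13% − 6.3999% = 1.7301%.
Rd × (1 − 15.1%) × 0.4912 = 1.7301%  ⇒  Rd = 4.1487%.

4.15%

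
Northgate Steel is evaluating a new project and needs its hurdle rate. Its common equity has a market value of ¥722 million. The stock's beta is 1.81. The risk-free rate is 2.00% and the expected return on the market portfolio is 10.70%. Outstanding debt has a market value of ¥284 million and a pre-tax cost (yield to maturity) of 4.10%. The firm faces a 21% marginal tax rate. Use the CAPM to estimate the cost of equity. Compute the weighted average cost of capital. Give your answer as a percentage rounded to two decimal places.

13.65%

Market risk premium = 10.7% − 2.0% = 8.7%.
Cost of equity via CAPM: Re = 2.0% + 1.81 × 8.7% = 17.7470%.
Total capital V = 722 + 284 = 1006.
Equity: weight = 722/1006 = 0.7177; cost = 17.747%.
Debt: weight = 284/1006 = 0.2823; after-tax cost = 4.1% × (1 − 21%) = 3.2390%.
WACC = 0.7177 × 17.7470% + 0.2823 × 3.2390% = 13.6513%.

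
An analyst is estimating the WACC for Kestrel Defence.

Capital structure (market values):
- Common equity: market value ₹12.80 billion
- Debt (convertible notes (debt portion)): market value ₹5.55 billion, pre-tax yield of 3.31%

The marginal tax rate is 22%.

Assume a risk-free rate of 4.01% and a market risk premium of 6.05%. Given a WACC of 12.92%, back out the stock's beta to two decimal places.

Total capital V = 12.8 + 5.55 = 18.35.
Equity weight = 12.8/18.35 = 0.6975.
Convertible notes (debt portion) weight = 5.55/18.35 = 0.3025.
Debt contribution = 0.3025 × 3.31% × (1 − 22%) = 0.7809%.
Required equity contribution = 12.92% − 0.7809% = 12.1391%  ⇒  Re = 17.4026%.
CAPM: 17.4026% = 4.01% + β × 6.05%  ⇒  β = 2.2136.

2.21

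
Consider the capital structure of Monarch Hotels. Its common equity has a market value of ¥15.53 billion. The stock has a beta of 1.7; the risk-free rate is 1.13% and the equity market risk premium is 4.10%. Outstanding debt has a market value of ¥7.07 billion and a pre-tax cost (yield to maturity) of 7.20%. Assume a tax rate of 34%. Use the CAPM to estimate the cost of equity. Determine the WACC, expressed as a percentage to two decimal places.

Cost of equity via CAPM: Re = 1.13% + 1.7 × 4.1% = 8.1000%.
Total capital V = 15.53 + 7.07 = 22.6.
Equity: weight = 15.53/22.6 = 0.6872; cost = 8.1%.
Debt: weight = 7.07/22.6 = 0.3128; after-tax cost = 7.2% × (1 − 34%) = 4.7520%.
WACC = 0.6872 × 8.1000% + 0.3128 × 4.7520% = 7.0526%.

7.05%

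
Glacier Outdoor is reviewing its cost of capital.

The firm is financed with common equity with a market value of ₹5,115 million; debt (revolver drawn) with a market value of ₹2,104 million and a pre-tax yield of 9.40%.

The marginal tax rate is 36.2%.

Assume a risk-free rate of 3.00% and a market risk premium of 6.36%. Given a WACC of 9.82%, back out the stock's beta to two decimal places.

Total capital V = 5115 + 2104 = 7219.
Equity weight = 5115/7219 = 0.7085.
Revolver drawn weight = 2104/7219 = 0.2915.
Debt contribution = 0.2915 × 9.4% × (1 − 36.2%) = 1.7479%.
Required equity contribution = 9.82% − 1.7479% = 8.0721%  ⇒  Re = 11.3925%.
CAPM: 11.3925% = 3.0% + β × 6.36%  ⇒  β = 1.3196.

1.32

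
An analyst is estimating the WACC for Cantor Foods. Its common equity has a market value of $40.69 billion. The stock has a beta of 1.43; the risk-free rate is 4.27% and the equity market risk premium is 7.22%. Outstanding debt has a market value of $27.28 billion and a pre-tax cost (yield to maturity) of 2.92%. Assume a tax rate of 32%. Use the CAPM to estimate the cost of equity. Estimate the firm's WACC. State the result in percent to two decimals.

9.53%

Cost of equity via CAPM: Re = 4.27% + 1.43 × 7.22% = 14.5946%.
Total capital V = 40.69 + 27.28 = 67.97.
Equity: weight = 40.69/67.97 = 0.5986; cost = 14.5946%.
Debt: weight = 27.28/67.97 = 0.4014; after-tax cost = 2.92% × (1 − 32%) = 1.9856%.
WACC = 0.5986 × 14.5946% + 0.4014 × 1.9856% = 9.5339%.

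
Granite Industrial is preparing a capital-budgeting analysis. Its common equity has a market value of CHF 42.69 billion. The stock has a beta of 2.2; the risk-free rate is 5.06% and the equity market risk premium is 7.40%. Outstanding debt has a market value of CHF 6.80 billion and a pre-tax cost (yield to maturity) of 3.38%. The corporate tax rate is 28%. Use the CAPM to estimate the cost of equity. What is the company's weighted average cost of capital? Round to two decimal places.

18.74%

Cost of equity via CAPM: Re = 5.06% + 2.2 × 7.4% = 21.3400%.
Total capital V = 42.69 + 6.8 = 49.49.
Equity: weight = 42.69/49.49 = 0.8626; cost = 21.34%.
Debt: weight = 6.8/49.49 = 0.1374; after-tax cost = 3.38% × (1 − 28%) = 2.4336%.
WACC = 0.8626 × 21.3400% + 0.1374 × 2.4336% = 18.7422%.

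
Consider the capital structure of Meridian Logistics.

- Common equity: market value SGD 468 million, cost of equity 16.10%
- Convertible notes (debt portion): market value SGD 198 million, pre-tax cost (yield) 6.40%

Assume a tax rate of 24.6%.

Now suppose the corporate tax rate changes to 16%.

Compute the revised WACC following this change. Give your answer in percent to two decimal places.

12.91%

After the change:
Total capital V = 468 + 198 = 666.
Equity: weight = 468/666 = 0.7027; cost = 16.1%.
Convertible notes (debt portion): weight = 198/666 = 0.2973; after-tax cost = 6.4% × (1 − 16%) = 5.3760%.
WACC = 0.7027 × 16.1000% + 0.2973 × 5.3760% = 12.9118%.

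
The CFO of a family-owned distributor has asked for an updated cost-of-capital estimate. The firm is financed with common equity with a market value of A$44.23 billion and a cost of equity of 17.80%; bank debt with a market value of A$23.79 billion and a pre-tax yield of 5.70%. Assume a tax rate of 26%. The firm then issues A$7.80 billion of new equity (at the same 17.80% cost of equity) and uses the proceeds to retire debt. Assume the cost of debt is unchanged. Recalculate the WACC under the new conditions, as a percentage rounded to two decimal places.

After the change:
Total capital V = 52.03 + 15.99 = 68.02.
Equity: weight = 52.03/68.02 = 0.7649; cost = 17.8%.
Bank debt: weight = 15.99/68.02 = 0.2351; after-tax cost = 5.7% × (1 − 26%) = 4.2180%.
WACC = 0.7649 × 17.8000% + 0.2351 × 4.2180% = 14.6072%.

14.61%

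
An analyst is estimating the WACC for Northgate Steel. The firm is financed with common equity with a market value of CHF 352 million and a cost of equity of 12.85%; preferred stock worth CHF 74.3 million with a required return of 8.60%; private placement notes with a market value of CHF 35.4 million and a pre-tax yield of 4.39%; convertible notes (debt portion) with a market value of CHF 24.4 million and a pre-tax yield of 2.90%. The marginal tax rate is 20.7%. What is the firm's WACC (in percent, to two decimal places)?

10.99%

Total capital V = 352 + 74.3 + 35.4 + 24.4 = 486.1.
Equity: weight = 352/486.1 = 0.7241; cost = 12.85%.
Preferred: weight = 74.3/486.1 = 0.1528; cost = 8.6%.
Private placement notes: weight = 35.4/486.1 = 0.0728; after-tax cost = 4.39% × (1 − 20.7%) = 3.4813%.
Convertible notes (debt portion): weight = 24.4/486.1 = 0.0502; after-tax cost = 2.9% × (1 − 20.7%) = 2.2997%.
WACC = 0.7241 × 12.8500% + 0.1528 × 8.6000% + 0.0728 × 3.4813% + 0.0502 × 2.2997% = 10.9885%.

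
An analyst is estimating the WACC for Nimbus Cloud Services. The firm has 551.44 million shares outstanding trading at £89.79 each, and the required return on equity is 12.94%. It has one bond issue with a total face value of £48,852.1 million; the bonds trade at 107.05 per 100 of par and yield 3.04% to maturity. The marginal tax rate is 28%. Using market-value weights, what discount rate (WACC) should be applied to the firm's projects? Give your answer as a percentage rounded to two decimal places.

7.42%

Market value of equity E = 89.79 × 551.44m = 49513.7976m. Market value of debt D = 48852.1m × 107.05/100 = 52296.17305m.
Total capital V = 49513.7976 + 52296.17305 = 101809.97065.
Equity: weight = 49513.7976/101809.97065 = 0.4863; cost = 12.94%.
Bonds outstanding: weight = 52296.17305/101809.97065 = 0.5137; after-tax cost = 3.04% × (1 − 28%) = 2.1888%.
WACC = 0.4863 × 12.9400% + 0.5137 × 2.1888% = 7.4175%.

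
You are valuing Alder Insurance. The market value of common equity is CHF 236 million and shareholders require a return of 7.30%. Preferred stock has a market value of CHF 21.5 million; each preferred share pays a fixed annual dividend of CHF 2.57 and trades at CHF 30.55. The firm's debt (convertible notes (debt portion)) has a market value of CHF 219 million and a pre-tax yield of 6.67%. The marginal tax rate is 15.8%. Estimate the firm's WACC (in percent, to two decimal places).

6.58%

Cost of preferred: Rp = 2.57 / 30.55 = 8.4124%.
Total capital V = 236 + 21.5 + 219 = 476.5.
Equity: weight = 236/476.5 = 0.4953; cost = 7.3%.
Preferred: weight = 21.5/476.5 = 0.0451; cost = 8.4124%.
Convertible notes (debt portion): weight = 219/476.5 = 0.4596; after-tax cost = 6.67% × (1 − 15.8%) = 5.6161%.
WACC = 0.4953 × 7.3000% + 0.0451 × 8.4124% + 0.4596 × 5.6161% = 6.5763%.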